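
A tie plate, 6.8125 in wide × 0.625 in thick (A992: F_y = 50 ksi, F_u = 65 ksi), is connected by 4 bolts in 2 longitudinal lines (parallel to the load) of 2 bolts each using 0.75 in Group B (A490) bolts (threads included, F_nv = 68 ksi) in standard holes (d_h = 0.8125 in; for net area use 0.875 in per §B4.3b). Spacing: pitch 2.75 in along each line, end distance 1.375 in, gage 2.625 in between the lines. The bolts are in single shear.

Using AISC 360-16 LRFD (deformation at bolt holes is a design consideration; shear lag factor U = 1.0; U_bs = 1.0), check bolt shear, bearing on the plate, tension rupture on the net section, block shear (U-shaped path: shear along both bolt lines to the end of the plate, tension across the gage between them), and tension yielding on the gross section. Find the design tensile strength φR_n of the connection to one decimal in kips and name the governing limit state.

90.1 kips (bolt shear governs)

Bolt shear: A_b = π(0.75)²/4 = 0.44179 in². φR_n = 0.75 × 68 × 0.44179 × 4 × 1 = 90.1 kips.
Bearing (0.625 in plate, F_u = 65 ksi): end bolts L_c = 1.375 − 0.8125/2 = 0.96875, R_n = min(1.2×0.96875×0.625×65, 2.4×0.75×0.625×65) = 47.227 kips/bolt; interior L_c = 2.75 − 0.8125 = 1.9375, R_n = 73.125 kips/bolt. φR_n = 0.75 × (2×47.227 + 2×73.125) = 180.5 kips.
Tension rupture (net): A_n = (6.8125 − 2×0.875)×0.625 = 3.1641 in² (U = 1.0, A_e = A_n). φR_n = 0.75 × 65 × 3.1641 = 154.2 kips.
Block shear: shear path 2×[1.375+1×2.75] = 2×4.125 in, A_gv = 5.1563, A_nv = 2×(4.125 − 1.5×0.875)×0.625 = 3.5156 in²; tension across gage: (2.625 − 1×0.875)×0.625 = 1.0938 in². R_n = min(0.6×65×3.5156, 0.6×50×5.1563) + 1.0×65×1.0938 = min(137.11, 154.69) + 71.097 = 208.21 kips. φR_n = 0.75 × 208.21 = 156.2 kips.
Tension yield (gross): A_g = 6.8125×0.625 = 4.2578 in². φR_n = 0.90 × 50 × 4.2578 = 191.6 kips.
Governing: min(90.1, 180.5, 154.2, 156.2, 191.6) = 90.1 kips → bolt shear.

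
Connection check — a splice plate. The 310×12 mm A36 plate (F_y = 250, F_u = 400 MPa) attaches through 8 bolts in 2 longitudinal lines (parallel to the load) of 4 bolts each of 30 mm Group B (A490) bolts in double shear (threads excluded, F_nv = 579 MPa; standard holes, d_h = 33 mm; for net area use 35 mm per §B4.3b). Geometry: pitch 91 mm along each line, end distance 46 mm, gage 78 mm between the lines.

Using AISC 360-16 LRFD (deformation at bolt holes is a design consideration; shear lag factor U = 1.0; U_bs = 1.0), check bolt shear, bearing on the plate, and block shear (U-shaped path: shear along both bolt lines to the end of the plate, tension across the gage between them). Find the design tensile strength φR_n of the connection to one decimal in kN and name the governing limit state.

Bolt shear: A_b = π(30)²/4 = 706.86 mm². φR_n = 0.75 × 579 × 706.86 × 8 × 2 = 4911.3 kN.
Bearing (12 mm plate, F_u = 400 MPa): end bolts L_c = 46 − 33/2 = 29.5, R_n = min(1.2×29.5×12×400, 2.4×30×12×400) = 169.92 kN/bolt; interior L_c = 91 − 33 = 58, R_n = 334.08 kN/bolt. φR_n = 0.75 × (2×169.92 + 6×334.08) = 1758.2 kN.
Block shear: shear path 2×[46+3×91] = 2×319 mm, A_gv = 7656, A_nv = 2×(319 − 3.5×35)×12 = 4716 mm²; tension across gage: (78 − 1×35)×12 = 516 mm². R_n = min(0.6×400×4716, 0.6×250×7656) + 1.0×400×516 = min(1131.8, 1148.4) + 206.4 = 1338.2 kN. φR_n = 0.75 × 1338.2 = 1003.7 kN.
Governing: min(4911.3, 1758.2, 1003.7) = 1003.7 kN → block shear.

1003.7 kN (block shear governs)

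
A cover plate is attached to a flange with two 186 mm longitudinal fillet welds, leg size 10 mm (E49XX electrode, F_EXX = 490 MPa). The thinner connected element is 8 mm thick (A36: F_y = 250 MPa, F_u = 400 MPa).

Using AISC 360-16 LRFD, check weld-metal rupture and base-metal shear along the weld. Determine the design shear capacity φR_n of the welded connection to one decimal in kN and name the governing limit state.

446.4 kN (base-metal shear governs)

Weld metal: throat = 0.707×10 = 7.07 mm, L = 2×186 = 372 mm. φR_n = 0.75 × 0.6 × 490 × 7.07 × 372 = 579.9 kN.
Base metal shear (8 mm plate): yield φR_n = 1.0×0.6×250×8×372 = 446.4 kN; rupture φR_n = 0.75×0.6×400×8×372 = 535.7 kN; take 446.4 kN (yield).
Governing: min(579.9, 446.4) = 446.4 kN → base-metal shear.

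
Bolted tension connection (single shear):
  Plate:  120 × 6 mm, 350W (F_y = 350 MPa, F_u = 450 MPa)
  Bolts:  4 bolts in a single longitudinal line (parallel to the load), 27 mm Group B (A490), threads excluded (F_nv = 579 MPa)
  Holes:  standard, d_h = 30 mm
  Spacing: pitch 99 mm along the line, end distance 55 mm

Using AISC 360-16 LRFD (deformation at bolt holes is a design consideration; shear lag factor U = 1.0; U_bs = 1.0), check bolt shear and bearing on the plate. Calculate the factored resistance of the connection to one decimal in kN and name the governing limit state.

490.9 kN (bearing governs)

Bolt shear: A_b = π(27)²/4 = 572.56 mm². φR_n = 0.75 × 579 × 572.56 × 4 × 1 = 994.5 kN.
Bearing (6 mm plate, F_u = 450 MPa): end bolts L_c = 55 − 30/2 = 40, R_n = min(1.2×40×6×450, 2.4×27×6×450) = 129.6 kN/bolt; interior L_c = 99 − 30 = 69, R_n = 174.96 kN/bolt. φR_n = 0.75 × (1×129.6 + 3×174.96) = 490.9 kN.
Governing: min(994.5, 490.9) = 490.9 kN → bearing.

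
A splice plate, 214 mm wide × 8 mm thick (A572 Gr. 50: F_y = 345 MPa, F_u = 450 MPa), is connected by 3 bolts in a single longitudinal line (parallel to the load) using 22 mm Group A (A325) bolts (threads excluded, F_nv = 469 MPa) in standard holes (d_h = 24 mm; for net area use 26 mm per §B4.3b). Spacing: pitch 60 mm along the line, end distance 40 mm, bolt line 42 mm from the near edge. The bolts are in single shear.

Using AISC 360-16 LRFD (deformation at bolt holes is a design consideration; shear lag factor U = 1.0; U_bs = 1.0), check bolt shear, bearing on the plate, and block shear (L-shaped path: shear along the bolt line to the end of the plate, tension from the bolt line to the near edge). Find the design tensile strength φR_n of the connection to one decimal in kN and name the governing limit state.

232.2 kN (block shear governs)

Bolt shear: A_b = π(22)²/4 = 380.13 mm². φR_n = 0.75 × 469 × 380.13 × 3 × 1 = 401.1 kN.
Bearing (8 mm plate, F_u = 450 MPa): end bolts L_c = 40 − 24/2 = 28, R_n = min(1.2×28×8×450, 2.4×22×8×450) = 120.96 kN/bolt; interior L_c = 60 − 24 = 36, R_n = 155.52 kN/bolt. φR_n = 0.75 × (1×120.96 + 2×155.52) = 324.0 kN.
Block shear: shear path 1×[40+2×60] = 1×160 mm, A_gv = 1280, A_nv = 1×(160 − 2.5×26)×8 = 760 mm²; tension to near edge: (42 − 0.5×26)×8 = 232 mm². R_n = min(0.6×450×760, 0.6×345×1280) + 1.0×450×232 = min(205.2, 264.96) + 104.4 = 309.6 kN. φR_n = 0.75 × 309.6 = 232.2 kN.
Governing: min(401.1, 324.0, 232.2) = 232.2 kN → block shear.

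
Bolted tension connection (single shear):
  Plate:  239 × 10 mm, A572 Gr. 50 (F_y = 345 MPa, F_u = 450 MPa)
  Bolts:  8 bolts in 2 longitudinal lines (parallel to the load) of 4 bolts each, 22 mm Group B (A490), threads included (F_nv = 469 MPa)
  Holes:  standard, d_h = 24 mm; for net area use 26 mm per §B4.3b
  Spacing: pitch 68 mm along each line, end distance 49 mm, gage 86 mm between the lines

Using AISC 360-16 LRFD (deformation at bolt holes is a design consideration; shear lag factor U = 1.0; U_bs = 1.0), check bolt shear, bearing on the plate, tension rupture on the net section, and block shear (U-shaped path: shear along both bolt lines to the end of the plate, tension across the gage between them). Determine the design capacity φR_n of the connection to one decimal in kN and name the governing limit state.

Bolt shear: A_b = π(22)²/4 = 380.13 mm². φR_n = 0.75 × 469 × 380.13 × 8 × 1 = 1069.7 kN.
Bearing (10 mm plate, F_u = 450 MPa): end bolts L_c = 49 − 24/2 = 37, R_n = min(1.2×37×10×450, 2.4×22×10×450) = 199.8 kN/bolt; interior L_c = 68 − 24 = 44, R_n = 237.6 kN/bolt. φR_n = 0.75 × (2×199.8 + 6×237.6) = 1368.9 kN.
Tension rupture (net): A_n = (239 − 2×26)×10 = 1870 mm² (U = 1.0, A_e = A_n). φR_n = 0.75 × 450 × 1870 = 631.1 kN.
Block shear: shear path 2×[49+3×68] = 2×253 mm, A_gv = 5060, A_nv = 2×(253 − 3.5×26)×10 = 3240 mm²; tension across gage: (86 − 1×26)×10 = 600 mm². R_n = min(0.6×450×3240, 0.6×345×5060) + 1.0×450×600 = min(874.8, 1047.4) + 270 = 1144.8 kN. φR_n = 0.75 × 1144.8 = 858.6 kN.
Governing: min(1069.7, 1368.9, 631.1, 858.6) = 631.1 kN → net-section rupture.

631.1 kN (net-section rupture governs)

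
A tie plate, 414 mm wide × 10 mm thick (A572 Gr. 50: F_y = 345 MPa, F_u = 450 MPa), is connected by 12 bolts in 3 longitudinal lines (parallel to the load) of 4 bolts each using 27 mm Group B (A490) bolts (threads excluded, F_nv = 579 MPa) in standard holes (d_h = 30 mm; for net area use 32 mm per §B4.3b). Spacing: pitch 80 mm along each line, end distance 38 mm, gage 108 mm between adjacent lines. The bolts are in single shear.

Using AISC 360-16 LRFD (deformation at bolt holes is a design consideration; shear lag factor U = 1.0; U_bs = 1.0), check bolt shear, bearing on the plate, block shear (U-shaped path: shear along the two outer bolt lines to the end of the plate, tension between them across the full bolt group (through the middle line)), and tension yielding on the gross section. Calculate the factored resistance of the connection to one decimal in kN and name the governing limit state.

1185.3 kN (block shear governs)

Bolt shear: A_b = π(27)²/4 = 572.56 mm². φR_n = 0.75 × 579 × 572.56 × 12 × 1 = 2983.6 kN.
Bearing (10 mm plate, F_u = 450 MPa): end bolts L_c = 38 − 30/2 = 23, R_n = min(1.2×23×10×450, 2.4×27×10×450) = 124.2 kN/bolt; interior L_c = 80 − 30 = 50, R_n = 270 kN/bolt. φR_n = 0.75 × (3×124.2 + 9×270) = 2102.0 kN.
Block shear: shear path 2×[38+3×80] = 2×278 mm, A_gv = 5560, A_nv = 2×(278 − 3.5×32)×10 = 3320 mm²; tension across gage: (216 − 2×32)×10 = 1520 mm². R_n = min(0.6×450×3320, 0.6×345×5560) + 1.0×450×1520 = min(896.4, 1150.9) + 684 = 1580.4 kN. φR_n = 0.75 × 1580.4 = 1185.3 kN.
Tension yield (gross): A_g = 414×10 = 4140 mm². φR_n = 0.90 × 345 × 4140 = 1285.5 kN.
Governing: min(2983.6, 2102.0, 1185.3, 1285.5) = 1185.3 kN → block shear.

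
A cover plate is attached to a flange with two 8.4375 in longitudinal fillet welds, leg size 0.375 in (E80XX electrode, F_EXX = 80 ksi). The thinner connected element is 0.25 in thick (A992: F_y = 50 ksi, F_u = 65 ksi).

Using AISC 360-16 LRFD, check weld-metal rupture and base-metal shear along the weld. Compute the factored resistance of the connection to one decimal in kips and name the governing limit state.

Weld metal: throat = 0.707×0.375 = 0.26513 in, L = 2×8.4375 = 16.875 in. φR_n = 0.75 × 0.6 × 80 × 0.26513 × 16.875 = 161.1 kips.
Base metal shear (0.25 in plate): yield φR_n = 1.0×0.6×50×0.25×16.875 = 126.6 kips; rupture φR_n = 0.75×0.6×65×0.25×16.875 = 123.4 kips; take 123.4 kips (rupture).
Governing: min(161.1, 123.4) = 123.4 kips → base-metal shear.

123.4 kips (base-metal shear governs)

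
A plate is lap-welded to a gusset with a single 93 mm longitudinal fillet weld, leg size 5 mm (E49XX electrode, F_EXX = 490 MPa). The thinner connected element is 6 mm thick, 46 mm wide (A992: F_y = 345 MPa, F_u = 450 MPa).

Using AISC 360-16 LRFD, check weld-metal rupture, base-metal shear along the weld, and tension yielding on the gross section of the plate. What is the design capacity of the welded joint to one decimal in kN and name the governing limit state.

Weld metal: throat = 0.707×5 = 3.535 mm, L = 93 mm. φR_n = 0.75 × 0.6 × 490 × 3.535 × 93 = 72.5 kN.
Base metal shear (6 mm plate): yield φR_n = 1.0×0.6×345×6×93 = 115.5 kN; rupture φR_n = 0.75×0.6×450×6×93 = 113.0 kN; take 113.0 kN (rupture).
Tension yield (gross): A_g = 46×6 = 276 mm². φR_n = 0.90 × 345 × 276 = 85.7 kN.
Governing: min(72.5, 113.0, 85.7) = 72.5 kN → weld metal.

72.5 kN (weld metal governs)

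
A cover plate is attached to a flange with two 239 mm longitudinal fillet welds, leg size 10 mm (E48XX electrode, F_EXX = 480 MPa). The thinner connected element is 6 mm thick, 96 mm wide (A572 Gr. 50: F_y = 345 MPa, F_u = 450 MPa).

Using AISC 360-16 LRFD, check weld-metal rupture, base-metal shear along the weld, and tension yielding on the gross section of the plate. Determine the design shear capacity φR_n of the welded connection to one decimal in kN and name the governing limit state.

178.8 kN (gross-section yield governs)

Weld metal: throat = 0.707×10 = 7.07 mm, L = 2×239 = 478 mm. φR_n = 0.75 × 0.6 × 480 × 7.07 × 478 = 730.0 kN.
Base metal shear (6 mm plate): yield φR_n = 1.0×0.6×345×6×478 = 593.7 kN; rupture φR_n = 0.75×0.6×450×6×478 = 580.8 kN; take 580.8 kN (rupture).
Tension yield (gross): A_g = 96×6 = 576 mm². φR_n = 0.90 × 345 × 576 = 178.8 kN.
Governing: min(730.0, 580.8, 178.8) = 178.8 kN → gross-section yield.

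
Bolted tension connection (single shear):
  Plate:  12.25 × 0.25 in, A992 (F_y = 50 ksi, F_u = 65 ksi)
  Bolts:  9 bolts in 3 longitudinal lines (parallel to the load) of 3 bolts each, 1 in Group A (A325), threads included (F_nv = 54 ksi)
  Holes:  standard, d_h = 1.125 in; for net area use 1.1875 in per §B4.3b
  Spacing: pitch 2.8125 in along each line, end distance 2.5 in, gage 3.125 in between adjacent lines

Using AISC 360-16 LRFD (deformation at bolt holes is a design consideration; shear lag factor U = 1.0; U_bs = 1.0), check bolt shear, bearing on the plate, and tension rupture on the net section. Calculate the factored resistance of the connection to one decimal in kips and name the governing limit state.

Bolt shear: A_b = π(1)²/4 = 0.7854 in². φR_n = 0.75 × 54 × 0.7854 × 9 × 1 = 286.3 kips.
Bearing (0.25 in plate, F_u = 65 ksi): end bolts L_c = 2.5 − 1.125/2 = 1.9375, R_n = min(1.2×1.9375×0.25×65, 2.4×1×0.25×65) = 37.781 kips/bolt; interior L_c = 2.8125 − 1.125 = 1.6875, R_n = 32.906 kips/bolt. φR_n = 0.75 × (3×37.781 + 6×32.906) = 233.1 kips.
Tension rupture (net): A_n = (12.25 − 3×1.1875)×0.25 = 2.1719 in² (U = 1.0, A_e = A_n). φR_n = 0.75 × 65 × 2.1719 = 105.9 kips.
Governing: min(286.3, 233.1, 105.9) = 105.9 kips → net-section rupture.

105.9 kips (net-section rupture governs)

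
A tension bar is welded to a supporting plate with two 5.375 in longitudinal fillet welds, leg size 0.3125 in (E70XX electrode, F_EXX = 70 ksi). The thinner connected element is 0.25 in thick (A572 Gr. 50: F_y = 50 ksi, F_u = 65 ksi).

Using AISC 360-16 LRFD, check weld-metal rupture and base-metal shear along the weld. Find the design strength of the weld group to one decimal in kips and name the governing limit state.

Weld metal: throat = 0.707×0.3125 = 0.22094 in, L = 2×5.375 = 10.75 in. φR_n = 0.75 × 0.6 × 70 × 0.22094 × 10.75 = 74.8 kips.
Base metal shear (0.25 in plate): yield φR_n = 1.0×0.6×50×0.25×10.75 = 80.6 kips; rupture φR_n = 0.75×0.6×65×0.25×10.75 = 78.6 kips; take 78.6 kips (rupture).
Governing: min(74.8, 78.6) = 74.8 kips → weld metal.

74.8 kips (weld metal governs)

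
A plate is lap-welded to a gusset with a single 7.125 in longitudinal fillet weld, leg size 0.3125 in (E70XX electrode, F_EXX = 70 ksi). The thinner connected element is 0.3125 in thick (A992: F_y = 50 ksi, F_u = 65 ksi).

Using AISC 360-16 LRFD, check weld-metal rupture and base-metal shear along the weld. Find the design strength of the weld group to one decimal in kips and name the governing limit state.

49.6 kips (weld metal governs)

Weld metal: throat = 0.707×0.3125 = 0.22094 in, L = 7.125 in. φR_n = 0.75 × 0.6 × 70 × 0.22094 × 7.125 = 49.6 kips.
Base metal shear (0.3125 in plate): yield φR_n = 1.0×0.6×50×0.3125×7.125 = 66.8 kips; rupture φR_n = 0.75×0.6×65×0.3125×7.125 = 65.1 kips; take 65.1 kips (rupture).
Governing: min(49.6, 65.1) = 49.6 kips → weld metal.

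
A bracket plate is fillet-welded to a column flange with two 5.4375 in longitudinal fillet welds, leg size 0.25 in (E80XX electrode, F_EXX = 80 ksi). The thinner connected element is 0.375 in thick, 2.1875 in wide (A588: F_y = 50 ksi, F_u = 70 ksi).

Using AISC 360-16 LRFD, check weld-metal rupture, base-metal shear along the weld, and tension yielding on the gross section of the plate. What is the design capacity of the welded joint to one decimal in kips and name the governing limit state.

Weld metal: throat = 0.707×0.25 = 0.17675 in, L = 2×5.4375 = 10.875 in. φR_n = 0.75 × 0.6 × 80 × 0.17675 × 10.875 = 69.2 kips.
Base metal shear (0.375 in plate): yield φR_n = 1.0×0.6×50×0.375×10.875 = 122.3 kips; rupture φR_n = 0.75×0.6×70×0.375×10.875 = 128.5 kips; take 122.3 kips (yield).
Tension yield (gross): A_g = 2.1875×0.375 = 0.82031 in². φR_n = 0.90 × 50 × 0.82031 = 36.9 kips.
Governing: min(69.2, 122.3, 36.9) = 36.9 kips → gross-section yield.

36.9 kips (gross-section yield governs)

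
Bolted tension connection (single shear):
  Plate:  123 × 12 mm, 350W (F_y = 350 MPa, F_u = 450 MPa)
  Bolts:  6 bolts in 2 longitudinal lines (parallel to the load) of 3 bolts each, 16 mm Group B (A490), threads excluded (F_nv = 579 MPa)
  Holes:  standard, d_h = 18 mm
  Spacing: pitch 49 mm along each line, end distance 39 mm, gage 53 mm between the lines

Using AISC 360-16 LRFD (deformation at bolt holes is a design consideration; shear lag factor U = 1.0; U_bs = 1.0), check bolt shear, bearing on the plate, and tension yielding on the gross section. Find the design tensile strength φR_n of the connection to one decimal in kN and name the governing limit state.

464.9 kN (gross-section yield governs)

Bolt shear: A_b = π(16)²/4 = 201.06 mm². φR_n = 0.75 × 579 × 201.06 × 6 × 1 = 523.9 kN.
Bearing (12 mm plate, F_u = 450 MPa): end bolts L_c = 39 − 18/2 = 30, R_n = min(1.2×30×12×450, 2.4×16×12×450) = 194.4 kN/bolt; interior L_c = 49 − 18 = 31, R_n = 200.88 kN/bolt. φR_n = 0.75 × (2×194.4 + 4×200.88) = 894.2 kN.
Tension yield (gross): A_g = 123×12 = 1476 mm². φR_n = 0.90 × 350 × 1476 = 464.9 kN.
Governing: min(523.9, 894.2, 464.9) = 464.9 kN → gross-section yield.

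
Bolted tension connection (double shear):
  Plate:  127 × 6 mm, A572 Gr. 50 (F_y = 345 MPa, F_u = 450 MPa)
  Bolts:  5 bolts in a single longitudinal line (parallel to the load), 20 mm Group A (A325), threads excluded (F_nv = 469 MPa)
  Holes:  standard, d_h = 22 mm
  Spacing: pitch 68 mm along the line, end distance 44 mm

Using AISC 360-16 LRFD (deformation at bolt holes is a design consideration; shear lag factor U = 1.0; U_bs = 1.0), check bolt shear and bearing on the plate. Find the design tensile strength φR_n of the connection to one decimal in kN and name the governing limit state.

469.0 kN (bearing governs)

Bolt shear: A_b = π(20)²/4 = 314.16 mm². φR_n = 0.75 × 469 × 314.16 × 5 × 2 = 1105.1 kN.
Bearing (6 mm plate, F_u = 450 MPa): end bolts L_c = 44 − 22/2 = 33, R_n = min(1.2×33×6×450, 2.4×20×6×450) = 106.92 kN/bolt; interior L_c = 68 − 22 = 46, R_n = 129.6 kN/bolt. φR_n = 0.75 × (1×106.92 + 4×129.6) = 469.0 kN.
Governing: min(1105.1, 469.0) = 469.0 kN → bearing.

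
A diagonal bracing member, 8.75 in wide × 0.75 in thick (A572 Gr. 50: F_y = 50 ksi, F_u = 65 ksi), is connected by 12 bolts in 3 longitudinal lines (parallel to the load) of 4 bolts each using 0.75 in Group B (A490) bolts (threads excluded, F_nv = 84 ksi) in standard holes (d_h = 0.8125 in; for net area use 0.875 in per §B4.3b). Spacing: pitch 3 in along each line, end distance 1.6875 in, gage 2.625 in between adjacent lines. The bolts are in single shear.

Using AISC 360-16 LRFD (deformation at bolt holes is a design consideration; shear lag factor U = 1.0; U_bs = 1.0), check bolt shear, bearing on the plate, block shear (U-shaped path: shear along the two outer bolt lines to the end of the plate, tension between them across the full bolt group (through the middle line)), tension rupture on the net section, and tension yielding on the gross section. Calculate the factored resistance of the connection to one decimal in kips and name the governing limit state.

223.9 kips (net-section rupture governs)

Bolt shear: A_b = π(0.75)²/4 = 0.44179 in². φR_n = 0.75 × 84 × 0.44179 × 12 × 1 = 334.0 kips.
Bearing (0.75 in plate, F_u = 65 ksi): end bolts L_c = 1.6875 − 0.8125/2 = 1.28125, R_n = min(1.2×1.28125×0.75×65, 2.4×0.75×0.75×65) = 74.953 kips/bolt; interior L_c = 3 − 0.8125 = 2.1875, R_n = 87.75 kips/bolt. φR_n = 0.75 × (3×74.953 + 9×87.75) = 761.0 kips.
Block shear: shear path 2×[1.6875+3×3] = 2×10.6875 in, A_gv = 16.031, A_nv = 2×(10.6875 − 3.5×0.875)×0.75 = 11.438 in²; tension across gage: (5.25 − 2×0.875)×0.75 = 2.625 in². R_n = min(0.6×65×11.438, 0.6×50×16.031) + 1.0×65×2.625 = min(446.08, 480.93) + 170.63 = 616.71 kips. φR_n = 0.75 × 616.71 = 462.5 kips.
Tension rupture (net): A_n = (8.75 − 3×0.875)×0.75 = 4.5938 in² (U = 1.0, A_e = A_n). φR_n = 0.75 × 65 × 4.5938 = 223.9 kips.
Tension yield (gross): A_g = 8.75×0.75 = 6.5625 in². φR_n = 0.90 × 50 × 6.5625 = 295.3 kips.
Governing: min(334.0, 761.0, 462.5, 223.9, 295.3) = 223.9 kips → net-section rupture.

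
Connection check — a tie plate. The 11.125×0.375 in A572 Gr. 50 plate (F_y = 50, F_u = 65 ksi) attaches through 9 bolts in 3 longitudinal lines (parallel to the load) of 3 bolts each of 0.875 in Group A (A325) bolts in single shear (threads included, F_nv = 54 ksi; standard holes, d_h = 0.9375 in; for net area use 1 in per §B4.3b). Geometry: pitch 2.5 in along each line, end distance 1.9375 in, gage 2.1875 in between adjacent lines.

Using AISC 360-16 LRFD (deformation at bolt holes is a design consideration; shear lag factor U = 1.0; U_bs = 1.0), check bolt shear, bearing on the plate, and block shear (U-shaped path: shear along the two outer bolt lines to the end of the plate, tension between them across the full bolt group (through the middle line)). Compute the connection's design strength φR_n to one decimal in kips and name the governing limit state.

140.8 kips (block shear governs)

Bolt shear: A_b = π(0.875)²/4 = 0.60132 in². φR_n = 0.75 × 54 × 0.60132 × 9 × 1 = 219.2 kips.
Bearing (0.375 in plate, F_u = 65 ksi): end bolts L_c = 1.9375 − 0.9375/2 = 1.46875, R_n = min(1.2×1.46875×0.375×65, 2.4×0.875×0.375×65) = 42.961 kips/bolt; interior L_c = 2.5 − 0.9375 = 1.5625, R_n = 45.703 kips/bolt. φR_n = 0.75 × (3×42.961 + 6×45.703) = 302.3 kips.
Block shear: shear path 2×[1.9375+2×2.5] = 2×6.9375 in, A_gv = 5.2031, A_nv = 2×(6.9375 − 2.5×1)×0.375 = 3.3281 in²; tension across gage: (4.375 − 2×1)×0.375 = 0.89063 in². R_n = min(0.6×65×3.3281, 0.6×50×5.2031) + 1.0×65×0.89063 = min(129.8, 156.09) + 57.891 = 187.69 kips. φR_n = 0.75 × 187.69 = 140.8 kips.
Governing: min(219.2, 302.3, 140.8) = 140.8 kips → block shear.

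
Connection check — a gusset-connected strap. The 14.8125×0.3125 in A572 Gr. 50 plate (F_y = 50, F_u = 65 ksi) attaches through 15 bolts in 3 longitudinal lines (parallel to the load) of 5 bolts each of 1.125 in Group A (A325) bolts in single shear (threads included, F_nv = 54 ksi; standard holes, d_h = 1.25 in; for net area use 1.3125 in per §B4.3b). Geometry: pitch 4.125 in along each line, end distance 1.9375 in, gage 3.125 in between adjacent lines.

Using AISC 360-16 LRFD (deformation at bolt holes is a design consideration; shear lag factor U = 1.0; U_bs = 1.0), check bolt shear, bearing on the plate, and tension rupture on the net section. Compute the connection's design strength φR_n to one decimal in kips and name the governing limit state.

165.7 kips (net-section rupture governs)

Bolt shear: A_b = π(1.125)²/4 = 0.99402 in². φR_n = 0.75 × 54 × 0.99402 × 15 × 1 = 603.9 kips.
Bearing (0.3125 in plate, F_u = 65 ksi): end bolts L_c = 1.9375 − 1.25/2 = 1.3125, R_n = min(1.2×1.3125×0.3125×65, 2.4×1.125×0.3125×65) = 31.992 kips/bolt; interior L_c = 4.125 − 1.25 = 2.875, R_n = 54.844 kips/bolt. φR_n = 0.75 × (3×31.992 + 12×54.844) = 565.6 kips.
Tension rupture (net): A_n = (14.8125 − 3×1.3125)×0.3125 = 3.3984 in² (U = 1.0, A_e = A_n). φR_n = 0.75 × 65 × 3.3984 = 165.7 kips.
Governing: min(603.9, 565.6, 165.7) = 165.7 kips → net-section rupture.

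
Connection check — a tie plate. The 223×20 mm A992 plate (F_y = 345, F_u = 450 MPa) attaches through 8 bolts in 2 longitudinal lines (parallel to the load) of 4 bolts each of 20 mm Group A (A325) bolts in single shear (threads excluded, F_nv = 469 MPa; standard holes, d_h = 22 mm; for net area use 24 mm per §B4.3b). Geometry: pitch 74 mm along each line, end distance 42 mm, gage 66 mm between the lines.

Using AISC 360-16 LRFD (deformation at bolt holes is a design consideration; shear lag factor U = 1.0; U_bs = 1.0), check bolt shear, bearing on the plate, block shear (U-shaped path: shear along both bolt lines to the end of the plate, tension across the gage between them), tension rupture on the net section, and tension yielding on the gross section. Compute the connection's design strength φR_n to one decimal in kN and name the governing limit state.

Bolt shear: A_b = π(20)²/4 = 314.16 mm². φR_n = 0.75 × 469 × 314.16 × 8 × 1 = 884.0 kN.
Bearing (20 mm plate, F_u = 450 MPa): end bolts L_c = 42 − 22/2 = 31, R_n = min(1.2×31×20×450, 2.4×20×20×450) = 334.8 kN/bolt; interior L_c = 74 − 22 = 52, R_n = 432 kN/bolt. φR_n = 0.75 × (2×334.8 + 6×432) = 2446.2 kN.
Block shear: shear path 2×[42+3×74] = 2×264 mm, A_gv = 10560, A_nv = 2×(264 − 3.5×24)×20 = 7200 mm²; tension across gage: (66 − 1×24)×20 = 840 mm². R_n = min(0.6×450×7200, 0.6×345×10560) + 1.0×450×840 = min(1944, 2185.9) + 378 = 2322 kN. φR_n = 0.75 × 2322 = 1741.5 kN.
Tension rupture (net): A_n = (223 − 2×24)×20 = 3500 mm² (U = 1.0, A_e = A_n). φR_n = 0.75 × 450 × 3500 = 1181.3 kN.
Tension yield (gross): A_g = 223×20 = 4460 mm². φR_n = 0.90 × 345 × 4460 = 1384.8 kN.
Governing: min(884.0, 2446.2, 1741.5, 1181.3, 1384.8) = 884.0 kN → bolt shear.

884.0 kN (bolt shear governs)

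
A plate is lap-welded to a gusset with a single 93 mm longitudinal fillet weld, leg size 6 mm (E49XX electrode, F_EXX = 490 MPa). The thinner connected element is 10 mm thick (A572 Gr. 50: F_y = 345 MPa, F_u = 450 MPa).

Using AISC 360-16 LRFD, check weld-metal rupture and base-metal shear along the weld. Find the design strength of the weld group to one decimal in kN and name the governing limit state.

Weld metal: throat = 0.707×6 = 4.242 mm, L = 93 mm. φR_n = 0.75 × 0.6 × 490 × 4.242 × 93 = 87.0 kN.
Base metal shear (10 mm plate): yield φR_n = 1.0×0.6×345×10×93 = 192.5 kN; rupture φR_n = 0.75×0.6×450×10×93 = 188.3 kN; take 188.3 kN (rupture).
Governing: min(87.0, 188.3) = 87.0 kN → weld metal.

87.0 kN (weld metal governs)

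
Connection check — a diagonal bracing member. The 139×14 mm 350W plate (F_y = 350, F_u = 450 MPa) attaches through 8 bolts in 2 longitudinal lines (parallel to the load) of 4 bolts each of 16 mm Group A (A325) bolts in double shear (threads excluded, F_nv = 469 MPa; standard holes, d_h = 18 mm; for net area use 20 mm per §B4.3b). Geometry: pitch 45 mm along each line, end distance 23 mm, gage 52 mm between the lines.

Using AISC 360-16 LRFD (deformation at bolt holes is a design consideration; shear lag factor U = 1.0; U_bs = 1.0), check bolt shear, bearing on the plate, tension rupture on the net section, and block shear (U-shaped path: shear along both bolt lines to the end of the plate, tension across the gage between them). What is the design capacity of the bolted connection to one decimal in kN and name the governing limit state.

467.8 kN (net-section rupture governs)

Bolt shear: A_b = π(16)²/4 = 201.06 mm². φR_n = 0.75 × 469 × 201.06 × 8 × 2 = 1131.6 kN.
Bearing (14 mm plate, F_u = 450 MPa): end bolts L_c = 23 − 18/2 = 14, R_n = min(1.2×14×14×450, 2.4×16×14×450) = 105.84 kN/bolt; interior L_c = 45 − 18 = 27, R_n = 204.12 kN/bolt. φR_n = 0.75 × (2×105.84 + 6×204.12) = 1077.3 kN.
Tension rupture (net): A_n = (139 − 2×20)×14 = 1386 mm² (U = 1.0, A_e = A_n). φR_n = 0.75 × 450 × 1386 = 467.8 kN.
Block shear: shear path 2×[23+3×45] = 2×158 mm, A_gv = 4424, A_nv = 2×(158 − 3.5×20)×14 = 2464 mm²; tension across gage: (52 − 1×20)×14 = 448 mm². R_n = min(0.6×450×2464, 0.6×350×4424) + 1.0×450×448 = min(665.28, 929.04) + 201.6 = 866.88 kN. φR_n = 0.75 × 866.88 = 650.2 kN.
Governing: min(1131.6, 1077.3, 467.8, 650.2) = 467.8 kN → net-section rupture.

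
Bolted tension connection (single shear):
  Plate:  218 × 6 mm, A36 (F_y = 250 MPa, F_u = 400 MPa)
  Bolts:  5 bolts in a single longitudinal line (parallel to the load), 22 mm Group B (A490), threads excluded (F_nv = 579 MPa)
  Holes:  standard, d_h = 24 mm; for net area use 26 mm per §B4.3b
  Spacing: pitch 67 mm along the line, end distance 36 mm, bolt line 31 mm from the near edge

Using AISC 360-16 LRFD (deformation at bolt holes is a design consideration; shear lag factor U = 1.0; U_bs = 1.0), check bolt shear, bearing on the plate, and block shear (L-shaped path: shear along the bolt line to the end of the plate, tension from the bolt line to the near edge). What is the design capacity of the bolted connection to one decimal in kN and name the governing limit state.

234.4 kN (block shear governs)

Bolt shear: A_b = π(22)²/4 = 380.13 mm². φR_n = 0.75 × 579 × 380.13 × 5 × 1 = 825.4 kN.
Bearing (6 mm plate, F_u = 400 MPa): end bolts L_c = 36 − 24/2 = 24, R_n = min(1.2×24×6×400, 2.4×22×6×400) = 69.12 kN/bolt; interior L_c = 67 − 24 = 43, R_n = 123.84 kN/bolt. φR_n = 0.75 × (1×69.12 + 4×123.84) = 423.4 kN.
Block shear: shear path 1×[36+4×67] = 1×304 mm, A_gv = 1824, A_nv = 1×(304 − 4.5×26)×6 = 1122 mm²; tension to near edge: (31 − 0.5×26)×6 = 108 mm². R_n = min(0.6×400×1122, 0.6×250×1824) + 1.0×400×108 = min(269.28, 273.6) + 43.2 = 312.48 kN. φR_n = 0.75 × 312.48 = 234.4 kN.
Governing: min(825.4, 423.4, 234.4) = 234.4 kN → block shear.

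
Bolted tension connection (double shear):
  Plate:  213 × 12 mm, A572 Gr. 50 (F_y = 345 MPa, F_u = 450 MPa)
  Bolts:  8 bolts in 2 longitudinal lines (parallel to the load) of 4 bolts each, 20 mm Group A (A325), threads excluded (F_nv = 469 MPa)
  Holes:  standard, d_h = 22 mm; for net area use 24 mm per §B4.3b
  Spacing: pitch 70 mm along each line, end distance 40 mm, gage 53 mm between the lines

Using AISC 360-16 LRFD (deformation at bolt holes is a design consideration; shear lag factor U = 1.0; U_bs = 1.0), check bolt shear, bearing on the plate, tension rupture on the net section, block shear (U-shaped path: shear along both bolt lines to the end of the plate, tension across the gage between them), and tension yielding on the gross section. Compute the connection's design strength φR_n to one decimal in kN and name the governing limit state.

668.3 kN (net-section rupture governs)

Bolt shear: A_b = π(20)²/4 = 314.16 mm². φR_n = 0.75 × 469 × 314.16 × 8 × 2 = 1768.1 kN.
Bearing (12 mm plate, F_u = 450 MPa): end bolts L_c = 40 − 22/2 = 29, R_n = min(1.2×29×12×450, 2.4×20×12×450) = 187.92 kN/bolt; interior L_c = 70 − 22 = 48, R_n = 259.2 kN/bolt. φR_n = 0.75 × (2×187.92 + 6×259.2) = 1448.3 kN.
Tension rupture (net): A_n = (213 − 2×24)×12 = 1980 mm² (U = 1.0, A_e = A_n). φR_n = 0.75 × 450 × 1980 = 668.3 kN.
Block shear: shear path 2×[40+3×70] = 2×250 mm, A_gv = 6000, A_nv = 2×(250 − 3.5×24)×12 = 3984 mm²; tension across gage: (53 − 1×24)×12 = 348 mm². R_n = min(0.6×450×3984, 0.6×345×6000) + 1.0×450×348 = min(1075.7, 1242) + 156.6 = 1232.3 kN. φR_n = 0.75 × 1232.3 = 924.2 kN.
Tension yield (gross): A_g = 213×12 = 2556 mm². φR_n = 0.90 × 345 × 2556 = 793.6 kN.
Governing: min(1768.1, 1448.3, 668.3, 924.2, 793.6) = 668.3 kN → net-section rupture.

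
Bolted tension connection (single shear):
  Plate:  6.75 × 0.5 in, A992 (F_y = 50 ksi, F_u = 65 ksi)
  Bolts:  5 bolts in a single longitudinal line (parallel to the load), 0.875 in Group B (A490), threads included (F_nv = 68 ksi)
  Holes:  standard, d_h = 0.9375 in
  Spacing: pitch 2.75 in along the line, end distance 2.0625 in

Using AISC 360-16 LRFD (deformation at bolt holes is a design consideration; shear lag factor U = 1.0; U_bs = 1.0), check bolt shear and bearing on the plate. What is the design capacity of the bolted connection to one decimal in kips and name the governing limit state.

153.3 kips (bolt shear governs)

Bolt shear: A_b = π(0.875)²/4 = 0.60132 in². φR_n = 0.75 × 68 × 0.60132 × 5 × 1 = 153.3 kips.
Bearing (0.5 in plate, F_u = 65 ksi): end bolts L_c = 2.0625 − 0.9375/2 = 1.59375, R_n = min(1.2×1.59375×0.5×65, 2.4×0.875×0.5×65) = 62.156 kips/bolt; interior L_c = 2.75 − 0.9375 = 1.8125, R_n = 68.25 kips/bolt. φR_n = 0.75 × (1×62.156 + 4×68.25) = 251.4 kips.
Governing: min(153.3, 251.4) = 153.3 kips → bolt shear.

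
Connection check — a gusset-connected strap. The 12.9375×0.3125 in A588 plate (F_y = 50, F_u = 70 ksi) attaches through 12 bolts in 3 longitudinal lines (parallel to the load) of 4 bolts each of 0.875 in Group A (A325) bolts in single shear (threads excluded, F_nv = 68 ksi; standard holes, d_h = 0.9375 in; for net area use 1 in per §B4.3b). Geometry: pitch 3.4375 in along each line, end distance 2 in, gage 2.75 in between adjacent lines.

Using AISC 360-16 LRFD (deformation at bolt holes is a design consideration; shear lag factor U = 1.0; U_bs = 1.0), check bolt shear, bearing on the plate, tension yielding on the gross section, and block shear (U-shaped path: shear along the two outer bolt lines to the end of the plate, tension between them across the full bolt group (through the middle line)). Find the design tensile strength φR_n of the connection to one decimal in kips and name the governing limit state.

181.9 kips (gross-section yield governs)

Bolt shear: A_b = π(0.875)²/4 = 0.60132 in². φR_n = 0.75 × 68 × 0.60132 × 12 × 1 = 368.0 kips.
Bearing (0.3125 in plate, F_u = 70 ksi): end bolts L_c = 2 − 0.9375/2 = 1.53125, R_n = min(1.2×1.53125×0.3125×70, 2.4×0.875×0.3125×70) = 40.195 kips/bolt; interior L_c = 3.4375 − 0.9375 = 2.5, R_n = 45.938 kips/bolt. φR_n = 0.75 × (3×40.195 + 9×45.938) = 400.5 kips.
Tension yield (gross): A_g = 12.9375×0.3125 = 4.043 in². φR_n = 0.90 × 50 × 4.043 = 181.9 kips.
Block shear: shear path 2×[2+3×3.4375] = 2×12.3125 in, A_gv = 7.6953, A_nv = 2×(12.3125 − 3.5×1)×0.3125 = 5.5078 in²; tension across gage: (5.5 − 2×1)×0.3125 = 1.0938 in². R_n = min(0.6×70×5.5078, 0.6×50×7.6953) + 1.0×70×1.0938 = min(231.33, 230.86) + 76.566 = 307.43 kips. φR_n = 0.75 × 307.43 = 230.6 kips.
Governing: min(368.0, 400.5, 181.9, 230.6) = 181.9 kips → gross-section yield.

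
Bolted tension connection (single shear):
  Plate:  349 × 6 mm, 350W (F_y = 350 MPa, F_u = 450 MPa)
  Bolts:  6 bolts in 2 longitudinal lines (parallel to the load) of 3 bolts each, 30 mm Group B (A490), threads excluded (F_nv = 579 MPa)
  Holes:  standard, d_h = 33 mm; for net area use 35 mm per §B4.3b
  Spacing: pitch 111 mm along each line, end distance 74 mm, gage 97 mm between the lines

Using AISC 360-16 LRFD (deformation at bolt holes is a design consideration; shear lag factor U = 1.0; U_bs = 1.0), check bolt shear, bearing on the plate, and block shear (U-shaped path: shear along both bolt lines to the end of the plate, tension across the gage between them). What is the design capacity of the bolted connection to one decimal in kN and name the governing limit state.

Bolt shear: A_b = π(30)²/4 = 706.86 mm². φR_n = 0.75 × 579 × 706.86 × 6 × 1 = 1841.7 kN.
Bearing (6 mm plate, F_u = 450 MPa): end bolts L_c = 74 − 33/2 = 57.5, R_n = min(1.2×57.5×6×450, 2.4×30×6×450) = 186.3 kN/bolt; interior L_c = 111 − 33 = 78, R_n = 194.4 kN/bolt. φR_n = 0.75 × (2×186.3 + 4×194.4) = 862.7 kN.
Block shear: shear path 2×[74+2×111] = 2×296 mm, A_gv = 3552, A_nv = 2×(296 − 2.5×35)×6 = 2502 mm²; tension across gage: (97 − 1×35)×6 = 372 mm². R_n = min(0.6×450×2502, 0.6×350×3552) + 1.0×450×372 = min(675.54, 745.92) + 167.4 = 842.94 kN. φR_n = 0.75 × 842.94 = 632.2 kN.
Governing: min(1841.7, 862.7, 632.2) = 632.2 kN → block shear.

632.2 kN (block shear governs)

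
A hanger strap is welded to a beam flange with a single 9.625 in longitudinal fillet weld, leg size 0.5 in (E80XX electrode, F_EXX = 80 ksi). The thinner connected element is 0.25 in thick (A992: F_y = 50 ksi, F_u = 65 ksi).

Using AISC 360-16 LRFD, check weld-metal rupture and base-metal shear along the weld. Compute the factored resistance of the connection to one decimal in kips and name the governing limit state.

Weld metal: throat = 0.707×0.5 = 0.3535 in, L = 9.625 in. φR_n = 0.75 × 0.6 × 80 × 0.3535 × 9.625 = 122.5 kips.
Base metal shear (0.25 in plate): yield φR_n = 1.0×0.6×50×0.25×9.625 = 72.2 kips; rupture φR_n = 0.75×0.6×65×0.25×9.625 = 70.4 kips; take 70.4 kips (rupture).
Governing: min(122.5, 70.4) = 70.4 kips → base-metal shear.

70.4 kips (base-metal shear governs)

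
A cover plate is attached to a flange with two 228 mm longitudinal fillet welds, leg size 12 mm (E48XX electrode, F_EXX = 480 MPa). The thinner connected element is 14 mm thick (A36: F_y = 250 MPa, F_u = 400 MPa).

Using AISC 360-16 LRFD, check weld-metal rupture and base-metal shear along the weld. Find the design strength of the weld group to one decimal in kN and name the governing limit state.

835.6 kN (weld metal governs)

Weld metal: throat = 0.707×12 = 8.484 mm, L = 2×228 = 456 mm. φR_n = 0.75 × 0.6 × 480 × 8.484 × 456 = 835.6 kN.
Base metal shear (14 mm plate): yield φR_n = 1.0×0.6×250×14×456 = 957.6 kN; rupture φR_n = 0.75×0.6×400×14×456 = 1149.1 kN; take 957.6 kN (yield).
Governing: min(835.6, 957.6) = 835.6 kN → weld metal.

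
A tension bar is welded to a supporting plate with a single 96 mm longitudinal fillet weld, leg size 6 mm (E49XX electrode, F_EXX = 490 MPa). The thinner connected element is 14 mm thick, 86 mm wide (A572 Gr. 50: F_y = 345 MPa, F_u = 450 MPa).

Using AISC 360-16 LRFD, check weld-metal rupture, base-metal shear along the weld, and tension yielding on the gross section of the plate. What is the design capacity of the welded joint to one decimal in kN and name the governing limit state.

89.8 kN (weld metal governs)

Weld metal: throat = 0.707×6 = 4.242 mm, L = 96 mm. φR_n = 0.75 × 0.6 × 490 × 4.242 × 96 = 89.8 kN.
Base metal shear (14 mm plate): yield φR_n = 1.0×0.6×345×14×96 = 278.2 kN; rupture φR_n = 0.75×0.6×450×14×96 = 272.2 kN; take 272.2 kN (rupture).
Tension yield (gross): A_g = 86×14 = 1204 mm². φR_n = 0.90 × 345 × 1204 = 373.8 kN.
Governing: min(89.8, 272.2, 373.8) = 89.8 kN → weld metal.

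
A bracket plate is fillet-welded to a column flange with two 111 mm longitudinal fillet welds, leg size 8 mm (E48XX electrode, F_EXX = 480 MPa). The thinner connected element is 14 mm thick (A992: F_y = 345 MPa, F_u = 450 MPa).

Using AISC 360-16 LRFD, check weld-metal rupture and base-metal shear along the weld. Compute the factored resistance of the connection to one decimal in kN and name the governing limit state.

Weld metal: throat = 0.707×8 = 5.656 mm, L = 2×111 = 222 mm. φR_n = 0.75 × 0.6 × 480 × 5.656 × 222 = 271.2 kN.
Base metal shear (14 mm plate): yield φR_n = 1.0×0.6×345×14×222 = 643.4 kN; rupture φR_n = 0.75×0.6×450×14×222 = 629.4 kN; take 629.4 kN (rupture).
Governing: min(271.2, 629.4) = 271.2 kN → weld metal.

271.2 kN (weld metal governs)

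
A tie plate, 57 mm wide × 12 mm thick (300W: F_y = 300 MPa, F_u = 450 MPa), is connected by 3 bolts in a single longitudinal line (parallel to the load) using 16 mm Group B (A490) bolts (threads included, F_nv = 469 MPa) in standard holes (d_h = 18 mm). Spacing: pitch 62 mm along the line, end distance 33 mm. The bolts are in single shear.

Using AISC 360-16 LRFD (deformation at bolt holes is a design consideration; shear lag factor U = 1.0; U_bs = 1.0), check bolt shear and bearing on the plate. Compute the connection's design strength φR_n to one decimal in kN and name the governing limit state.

Bolt shear: A_b = π(16)²/4 = 201.06 mm². φR_n = 0.75 × 469 × 201.06 × 3 × 1 = 212.2 kN.
Bearing (12 mm plate, F_u = 450 MPa): end bolts L_c = 33 − 18/2 = 24, R_n = min(1.2×24×12×450, 2.4×16×12×450) = 155.52 kN/bolt; interior L_c = 62 − 18 = 44, R_n = 207.36 kN/bolt. φR_n = 0.75 × (1×155.52 + 2×207.36) = 427.7 kN.
Governing: min(212.2, 427.7) = 212.2 kN → bolt shear.

212.2 kN (bolt shear governs)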